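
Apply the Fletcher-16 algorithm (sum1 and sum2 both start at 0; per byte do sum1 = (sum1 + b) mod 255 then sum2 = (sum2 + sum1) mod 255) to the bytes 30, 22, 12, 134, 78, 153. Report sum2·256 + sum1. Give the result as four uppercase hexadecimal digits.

1DAE

Running sums (mod 255):
  after byte 0 (30): sum1=30, sum2=30
  after byte 1 (22): sum1=52, sum2=82
  after byte 2 (12): sum1=64, sum2=146
  after byte 3 (134): sum1=198, sum2=89
  after byte 4 (78): sum1=21, sum2=110
  after byte 5 (153): sum1=174, sum2=29
Checksum = sum2·256 + sum1 = 29·256 + 174 = 7598 = 0x1DAE.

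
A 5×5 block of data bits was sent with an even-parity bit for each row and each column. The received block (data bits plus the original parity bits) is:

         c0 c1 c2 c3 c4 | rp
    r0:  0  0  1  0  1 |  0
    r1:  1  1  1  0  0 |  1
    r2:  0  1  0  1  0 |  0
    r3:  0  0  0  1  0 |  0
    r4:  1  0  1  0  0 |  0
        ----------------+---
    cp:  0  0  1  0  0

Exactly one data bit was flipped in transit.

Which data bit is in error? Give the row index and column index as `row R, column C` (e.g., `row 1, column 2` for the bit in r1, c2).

row 3, column 4

Recompute each row's even parity and compare to rp:
  r0: data parity 0, sent rp 0 → ok
  r1: data parity 1, sent rp 1 → ok
  r2: data parity 0, sent rp 0 → ok
  r3: data parity 1, sent rp 0 → mismatch
  r4: data parity 0, sent rp 0 → ok
Recompute each column's even parity and compare to cp:
  c0: data parity 0, sent cp 0 → ok
  c1: data parity 0, sent cp 0 → ok
  c2: data parity 1, sent cp 1 → ok
  c3: data parity 0, sent cp 0 → ok
  c4: data parity 1, sent cp 0 → mismatch
Exactly one row (r3) and one column (c4) fail → the flipped bit is at their intersection.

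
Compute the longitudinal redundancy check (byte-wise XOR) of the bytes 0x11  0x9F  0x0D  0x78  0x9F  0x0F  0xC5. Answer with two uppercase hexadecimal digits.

XOR the bytes together:
  start with 0x11
  0x11 ⊕ 0x9F = 0x8E
  0x8E ⊕ 0x0D = 0x83
  0x83 ⊕ 0x78 = 0xFB
  0xFB ⊕ 0x9F = 0x64
  0x64 ⊕ 0x0F = 0x6B
  0x6B ⊕ 0xC5 = 0xAE

AE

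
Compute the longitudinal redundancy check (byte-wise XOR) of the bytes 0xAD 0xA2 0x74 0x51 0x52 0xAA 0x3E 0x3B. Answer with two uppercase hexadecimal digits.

D7

XOR the bytes together:
  start with 0xAD
  0xAD ⊕ 0xA2 = 0x0F
  0x0F ⊕ 0x74 = 0x7B
  0x7B ⊕ 0x51 = 0x2A
  0x2A ⊕ 0x52 = 0x78
  0x78 ⊕ 0xAA = 0xD2
  0xD2 ⊕ 0x3E = 0xEC
  0xEC ⊕ 0x3B = 0xD7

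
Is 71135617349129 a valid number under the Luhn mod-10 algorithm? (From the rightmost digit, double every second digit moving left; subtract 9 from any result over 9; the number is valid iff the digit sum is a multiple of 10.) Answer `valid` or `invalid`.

From the right, keep odd positions and double even positions (subtract 9 from any doubled value over 9):
  doubled (positions 2,4,...): 4 9 6 2 1 2 5 → sum 29
  kept (positions 1,3,...): 9 1 4 7 6 3 1 → sum 31
Total = 60.
60 mod 10 = 0, so the number is valid.

valid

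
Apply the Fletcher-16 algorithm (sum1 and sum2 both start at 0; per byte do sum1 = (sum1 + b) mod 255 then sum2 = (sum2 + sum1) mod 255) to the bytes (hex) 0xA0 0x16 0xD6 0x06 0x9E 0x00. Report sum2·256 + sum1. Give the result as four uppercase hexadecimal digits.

DC32

Running sums (mod 255):
  after byte 0 (0xA0): sum1=160, sum2=160
  after byte 1 (0x16): sum1=182, sum2=87
  after byte 2 (0xD6): sum1=141, sum2=228
  after byte 3 (0x06): sum1=147, sum2=120
  after byte 4 (0x9E): sum1=50, sum2=170
  after byte 5 (0x00): sum1=50, sum2=220
Checksum = sum2·256 + sum1 = 220·256 + 50 = 56370 = 0xDC32.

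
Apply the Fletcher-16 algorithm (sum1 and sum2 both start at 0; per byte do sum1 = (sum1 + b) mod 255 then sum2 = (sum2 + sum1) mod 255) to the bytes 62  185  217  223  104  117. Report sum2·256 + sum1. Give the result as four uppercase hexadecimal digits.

638F

Running sums (mod 255):
  after byte 0 (62): sum1=62, sum2=62
  after byte 1 (185): sum1=247, sum2=54
  after byte 2 (217): sum1=209, sum2=8
  after byte 3 (223): sum1=177, sum2=185
  after byte 4 (104): sum1=26, sum2=211
  after byte 5 (117): sum1=143, sum2=99
Checksum = sum2·256 + sum1 = 99·256 + 143 = 25487 = 0x638F.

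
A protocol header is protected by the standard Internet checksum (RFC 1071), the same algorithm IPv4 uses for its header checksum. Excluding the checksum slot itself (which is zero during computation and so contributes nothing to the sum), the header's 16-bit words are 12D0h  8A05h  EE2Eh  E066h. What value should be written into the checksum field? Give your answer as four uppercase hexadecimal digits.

One's-complement addition (fold any carry out of bit 15 back into bit 0):
  0x12D0 + 0x8A05 = 0x09CD5
  0x9CD5 + 0xEE2E = 0x18B03 → wrap carry → 0x8B04
  0x8B04 + 0xE066 = 0x16B6A → wrap carry → 0x6B6B
One's-complement sum = 0x6B6B.
Checksum = ~0x6B6B & 0xFFFF = 0x9494.

9494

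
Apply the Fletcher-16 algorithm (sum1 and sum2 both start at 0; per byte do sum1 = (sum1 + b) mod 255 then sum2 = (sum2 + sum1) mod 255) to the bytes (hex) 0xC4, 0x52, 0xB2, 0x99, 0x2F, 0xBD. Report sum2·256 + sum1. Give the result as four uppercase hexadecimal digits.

Running sums (mod 255):
  after byte 0 (0xC4): sum1=196, sum2=196
  after byte 1 (0x52): sum1=23, sum2=219
  after byte 2 (0xB2): sum1=201, sum2=165
  after byte 3 (0x99): sum1=99, sum2=9
  after byte 4 (0x2F): sum1=146, sum2=155
  after byte 5 (0xBD): sum1=80, sum2=235
Checksum = sum2·256 + sum1 = 235·256 + 80 = 60240 = 0xEB50.

EB50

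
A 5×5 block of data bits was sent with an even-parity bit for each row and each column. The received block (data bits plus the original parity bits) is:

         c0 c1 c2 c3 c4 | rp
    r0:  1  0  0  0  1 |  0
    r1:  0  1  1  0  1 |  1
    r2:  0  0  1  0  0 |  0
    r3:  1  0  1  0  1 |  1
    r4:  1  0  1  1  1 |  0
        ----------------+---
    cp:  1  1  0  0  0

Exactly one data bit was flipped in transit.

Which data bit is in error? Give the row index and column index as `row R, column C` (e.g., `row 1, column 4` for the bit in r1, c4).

Recompute each row's even parity and compare to rp:
  r0: data parity 0, sent rp 0 → ok
  r1: data parity 1, sent rp 1 → ok
  r2: data parity 1, sent rp 0 → mismatch
  r3: data parity 1, sent rp 1 → ok
  r4: data parity 0, sent rp 0 → ok
Recompute each column's even parity and compare to cp:
  c0: data parity 1, sent cp 1 → ok
  c1: data parity 1, sent cp 1 → ok
  c2: data parity 0, sent cp 0 → ok
  c3: data parity 1, sent cp 0 → mismatch
  c4: data parity 0, sent cp 0 → ok
Exactly one row (r2) and one column (c3) fail → the flipped bit is at their intersection.

row 2, column 3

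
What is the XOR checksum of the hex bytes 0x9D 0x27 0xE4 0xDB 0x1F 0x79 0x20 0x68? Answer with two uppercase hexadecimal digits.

AB

XOR the bytes together:
  start with 0x9D
  0x9D ⊕ 0x27 = 0xBA
  0xBA ⊕ 0xE4 = 0x5E
  0x5E ⊕ 0xDB = 0x85
  0x85 ⊕ 0x1F = 0x9A
  0x9A ⊕ 0x79 = 0xE3
  0xE3 ⊕ 0x20 = 0xC3
  0xC3 ⊕ 0x68 = 0xAB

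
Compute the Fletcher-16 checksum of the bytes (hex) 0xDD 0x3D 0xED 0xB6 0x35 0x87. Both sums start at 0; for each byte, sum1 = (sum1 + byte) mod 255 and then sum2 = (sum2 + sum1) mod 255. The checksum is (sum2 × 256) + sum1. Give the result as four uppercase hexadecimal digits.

Running sums (mod 255):
  after byte 0 (0xDD): sum1=221, sum2=221
  after byte 1 (0x3D): sum1=27, sum2=248
  after byte 2 (0xED): sum1=9, sum2=2
  after byte 3 (0xB6): sum1=191, sum2=193
  after byte 4 (0x35): sum1=244, sum2=182
  after byte 5 (0x87): sum1=124, sum2=51
Checksum = sum2·256 + sum1 = 51·256 + 124 = 13180 = 0x337C.

337C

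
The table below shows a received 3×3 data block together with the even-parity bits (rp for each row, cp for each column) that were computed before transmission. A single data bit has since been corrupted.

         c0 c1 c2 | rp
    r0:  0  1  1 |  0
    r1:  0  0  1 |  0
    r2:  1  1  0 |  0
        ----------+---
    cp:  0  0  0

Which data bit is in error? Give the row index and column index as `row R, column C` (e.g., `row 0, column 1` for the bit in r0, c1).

row 1, column 0

Recompute each row's even parity and compare to rp:
  r0: data parity 0, sent rp 0 → ok
  r1: data parity 1, sent rp 0 → mismatch
  r2: data parity 0, sent rp 0 → ok
Recompute each column's even parity and compare to cp:
  c0: data parity 1, sent cp 0 → mismatch
  c1: data parity 0, sent cp 0 → ok
  c2: data parity 0, sent cp 0 → ok
Exactly one row (r1) and one column (c0) fail → the flipped bit is at their intersection.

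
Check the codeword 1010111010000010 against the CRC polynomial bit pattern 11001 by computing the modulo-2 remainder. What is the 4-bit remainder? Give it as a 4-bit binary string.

Modulo-2 division of 1010111010000010 by 11001:
  pos 0: 10101 XOR 11001 = 01100
  pos 1: 11001 XOR 11001 = 00000
  pos 6: 10100 XOR 11001 = 01101
  pos 7: 11010 XOR 11001 = 00011
  pos 10: 11001 XOR 11001 = 00000
Remainder = 0000 (zero — the frame passes the CRC check).

0000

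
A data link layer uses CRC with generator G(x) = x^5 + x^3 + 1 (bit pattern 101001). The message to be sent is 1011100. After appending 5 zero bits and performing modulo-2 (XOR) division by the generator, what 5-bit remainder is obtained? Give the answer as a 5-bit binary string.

Append 5 zeros: 101110000000. Divide by 101001 (XOR where the leading bit is 1):
  pos 0: 101110 XOR 101001 = 000111
  pos 3: 111000 XOR 101001 = 010001
  pos 4: 100010 XOR 101001 = 001011
  pos 6: 101100 XOR 101001 = 000101
Remainder (last 5 bits) = 00101. This is the CRC / FCS.

00101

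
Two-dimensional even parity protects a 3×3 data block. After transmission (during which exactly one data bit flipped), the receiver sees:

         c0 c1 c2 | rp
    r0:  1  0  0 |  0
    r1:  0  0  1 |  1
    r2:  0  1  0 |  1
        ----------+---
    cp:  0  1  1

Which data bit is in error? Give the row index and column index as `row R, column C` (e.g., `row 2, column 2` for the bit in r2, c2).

row 0, column 0

Recompute each row's even parity and compare to rp:
  r0: data parity 1, sent rp 0 → mismatch
  r1: data parity 1, sent rp 1 → ok
  r2: data parity 1, sent rp 1 → ok
Recompute each column's even parity and compare to cp:
  c0: data parity 1, sent cp 0 → mismatch
  c1: data parity 1, sent cp 1 → ok
  c2: data parity 1, sent cp 1 → ok
Exactly one row (r0) and one column (c0) fail → the flipped bit is at their intersection.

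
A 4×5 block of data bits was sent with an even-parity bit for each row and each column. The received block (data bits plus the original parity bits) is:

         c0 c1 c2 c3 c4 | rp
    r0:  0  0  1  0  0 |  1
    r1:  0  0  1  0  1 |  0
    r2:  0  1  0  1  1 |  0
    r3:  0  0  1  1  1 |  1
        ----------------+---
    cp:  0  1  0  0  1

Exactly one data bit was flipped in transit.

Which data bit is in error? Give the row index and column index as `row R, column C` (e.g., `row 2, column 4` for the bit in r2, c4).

Recompute each row's even parity and compare to rp:
  r0: data parity 1, sent rp 1 → ok
  r1: data parity 0, sent rp 0 → ok
  r2: data parity 1, sent rp 0 → mismatch
  r3: data parity 1, sent rp 1 → ok
Recompute each column's even parity and compare to cp:
  c0: data parity 0, sent cp 0 → ok
  c1: data parity 1, sent cp 1 → ok
  c2: data parity 1, sent cp 0 → mismatch
  c3: data parity 0, sent cp 0 → ok
  c4: data parity 1, sent cp 1 → ok
Exactly one row (r2) and one column (c2) fail → the flipped bit is at their intersection.

row 2, column 2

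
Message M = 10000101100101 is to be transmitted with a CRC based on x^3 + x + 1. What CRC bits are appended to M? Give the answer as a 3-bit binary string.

Append 3 zeros: 10000101100101000. Divide by 1011 (XOR where the leading bit is 1):
  pos 0: 1000 XOR 1011 = 0011
  pos 2: 1101 XOR 1011 = 0110
  pos 3: 1100 XOR 1011 = 0111
  pos 4: 1111 XOR 1011 = 0100
  pos 5: 1001 XOR 1011 = 0010
  pos 7: 1000 XOR 1011 = 0011
  pos 9: 1110 XOR 1011 = 0101
  pos 10: 1011 XOR 1011 = 0000
Remainder (last 3 bits) = 000. This is the CRC / FCS.

000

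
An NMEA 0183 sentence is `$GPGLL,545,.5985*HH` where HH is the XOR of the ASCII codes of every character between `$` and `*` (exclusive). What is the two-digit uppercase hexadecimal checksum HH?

XOR the ASCII codes of the payload characters:
  'G' = 0x47 → acc = 0x47
  'P' = 0x50 → acc = 0x17
  'G' = 0x47 → acc = 0x50
  'L' = 0x4C → acc = 0x1C
  'L' = 0x4C → acc = 0x50
  ',' = 0x2C → acc = 0x7C
  '5' = 0x35 → acc = 0x49
  '4' = 0x34 → acc = 0x7D
  '5' = 0x35 → acc = 0x48
  ',' = 0x2C → acc = 0x64
  '.' = 0x2E → acc = 0x4A
  '5' = 0x35 → acc = 0x7F
  '9' = 0x39 → acc = 0x46
  '8' = 0x38 → acc = 0x7E
  '5' = 0x35 → acc = 0x4B
Checksum = 0x4B.

4B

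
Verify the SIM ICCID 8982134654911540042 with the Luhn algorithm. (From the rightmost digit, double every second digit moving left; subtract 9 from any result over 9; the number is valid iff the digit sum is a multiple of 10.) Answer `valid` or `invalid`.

invalid

From the right, keep odd positions and double even positions (subtract 9 from any doubled value over 9):
  doubled (positions 2,4,...): 8 0 1 2 8 3 6 4 9 → sum 41
  kept (positions 1,3,...): 2 0 4 1 9 5 4 1 8 8 → sum 42
Total = 83.
83 mod 10 = 3, so the number is invalid.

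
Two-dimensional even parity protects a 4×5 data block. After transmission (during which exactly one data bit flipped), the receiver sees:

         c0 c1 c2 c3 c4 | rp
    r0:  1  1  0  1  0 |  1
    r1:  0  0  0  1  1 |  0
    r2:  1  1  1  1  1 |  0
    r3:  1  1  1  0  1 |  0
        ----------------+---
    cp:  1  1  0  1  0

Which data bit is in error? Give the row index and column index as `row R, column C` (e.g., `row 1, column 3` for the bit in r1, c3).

Recompute each row's even parity and compare to rp:
  r0: data parity 1, sent rp 1 → ok
  r1: data parity 0, sent rp 0 → ok
  r2: data parity 1, sent rp 0 → mismatch
  r3: data parity 0, sent rp 0 → ok
Recompute each column's even parity and compare to cp:
  c0: data parity 1, sent cp 1 → ok
  c1: data parity 1, sent cp 1 → ok
  c2: data parity 0, sent cp 0 → ok
  c3: data parity 1, sent cp 1 → ok
  c4: data parity 1, sent cp 0 → mismatch
Exactly one row (r2) and one column (c4) fail → the flipped bit is at their intersection.

row 2, column 4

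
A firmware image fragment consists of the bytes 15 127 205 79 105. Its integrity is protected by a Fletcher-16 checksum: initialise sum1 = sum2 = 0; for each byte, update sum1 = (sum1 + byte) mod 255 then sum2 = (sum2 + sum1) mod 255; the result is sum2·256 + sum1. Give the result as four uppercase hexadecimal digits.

Running sums (mod 255):
  after byte 0 (15): sum1=15, sum2=15
  after byte 1 (127): sum1=142, sum2=157
  after byte 2 (205): sum1=92, sum2=249
  after byte 3 (79): sum1=171, sum2=165
  after byte 4 (105): sum1=21, sum2=186
Checksum = sum2·256 + sum1 = 186·256 + 21 = 47637 = 0xBA15.

BA15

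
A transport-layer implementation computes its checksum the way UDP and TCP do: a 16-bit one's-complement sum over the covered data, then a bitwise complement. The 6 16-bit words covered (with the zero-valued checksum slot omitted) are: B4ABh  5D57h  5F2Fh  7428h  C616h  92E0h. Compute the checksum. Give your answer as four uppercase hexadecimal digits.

C1AD

One's-complement addition (fold any carry out of bit 15 back into bit 0):
  0xB4AB + 0x5D57 = 0x11202 → wrap carry → 0x1203
  0x1203 + 0x5F2F = 0x07132
  0x7132 + 0x7428 = 0x0E55A
  0xE55A + 0xC616 = 0x1AB70 → wrap carry → 0xAB71
  0xAB71 + 0x92E0 = 0x13E51 → wrap carry → 0x3E52
One's-complement sum = 0x3E52.
Checksum = ~0x3E52 & 0xFFFF = 0xC1AD.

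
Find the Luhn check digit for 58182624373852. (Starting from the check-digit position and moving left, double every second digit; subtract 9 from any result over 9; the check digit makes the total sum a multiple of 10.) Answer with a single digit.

Partial digits right→left: 2 5 8 3 7 3 4 2 6 2 8 1 8 5
Double every second digit counting from the check-digit position (so the 1st, 3rd, 5th, ... of the partial from the right).
  doubled (with −9 where >9): 4 7 5 8 3 7 7 → sum 41
  kept as-is: 5 3 3 2 2 1 5 → sum 21
Total = 41 + 21 = 62.
Check digit = (10 − (62 mod 10)) mod 10 = 8.

8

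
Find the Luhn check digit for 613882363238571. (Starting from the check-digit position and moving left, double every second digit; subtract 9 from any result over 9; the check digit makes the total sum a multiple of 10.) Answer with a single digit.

9

Partial digits right→left: 1 7 5 8 3 2 3 6 3 2 8 8 3 1 6
Double every second digit counting from the check-digit position (so the 1st, 3rd, 5th, ... of the partial from the right).
  doubled (with −9 where >9): 2 1 6 6 6 7 6 3 → sum 37
  kept as-is: 7 8 2 6 2 8 1 → sum 34
Total = 37 + 34 = 71.
Check digit = (10 − (71 mod 10)) mod 10 = 9.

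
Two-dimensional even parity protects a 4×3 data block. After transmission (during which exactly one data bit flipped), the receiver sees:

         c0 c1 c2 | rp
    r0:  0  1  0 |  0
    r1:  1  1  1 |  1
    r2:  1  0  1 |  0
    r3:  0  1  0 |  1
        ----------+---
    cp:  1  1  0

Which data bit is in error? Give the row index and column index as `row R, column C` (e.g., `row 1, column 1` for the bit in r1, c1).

row 0, column 0

Recompute each row's even parity and compare to rp:
  r0: data parity 1, sent rp 0 → mismatch
  r1: data parity 1, sent rp 1 → ok
  r2: data parity 0, sent rp 0 → ok
  r3: data parity 1, sent rp 1 → ok
Recompute each column's even parity and compare to cp:
  c0: data parity 0, sent cp 1 → mismatch
  c1: data parity 1, sent cp 1 → ok
  c2: data parity 0, sent cp 0 → ok
Exactly one row (r0) and one column (c0) fail → the flipped bit is at their intersection.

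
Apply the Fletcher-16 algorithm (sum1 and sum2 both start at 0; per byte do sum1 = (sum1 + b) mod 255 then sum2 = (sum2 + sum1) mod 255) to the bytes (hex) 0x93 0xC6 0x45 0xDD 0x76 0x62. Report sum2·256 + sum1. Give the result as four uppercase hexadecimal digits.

Running sums (mod 255):
  after byte 0 (0x93): sum1=147, sum2=147
  after byte 1 (0xC6): sum1=90, sum2=237
  after byte 2 (0x45): sum1=159, sum2=141
  after byte 3 (0xDD): sum1=125, sum2=11
  after byte 4 (0x76): sum1=243, sum2=254
  after byte 5 (0x62): sum1=86, sum2=85
Checksum = sum2·256 + sum1 = 85·256 + 86 = 21846 = 0x5556.

5556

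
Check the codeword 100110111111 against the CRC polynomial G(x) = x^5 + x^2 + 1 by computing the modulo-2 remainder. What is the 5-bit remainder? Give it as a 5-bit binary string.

Modulo-2 division of 100110111111 by 100101:
  pos 0: 100110 XOR 100101 = 000011
  pos 4: 111111 XOR 100101 = 011010
  pos 5: 110101 XOR 100101 = 010000
  pos 6: 100001 XOR 100101 = 000100
Remainder = 00100 (nonzero — an error is detected).

00100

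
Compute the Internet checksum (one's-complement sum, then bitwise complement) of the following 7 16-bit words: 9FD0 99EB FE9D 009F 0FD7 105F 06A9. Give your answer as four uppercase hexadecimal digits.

One's-complement addition (fold any carry out of bit 15 back into bit 0):
  0x9FD0 + 0x99EB = 0x139BB → wrap carry → 0x39BC
  0x39BC + 0xFE9D = 0x13859 → wrap carry → 0x385A
  0x385A + 0x009F = 0x038F9
  0x38F9 + 0x0FD7 = 0x048D0
  0x48D0 + 0x105F = 0x0592F
  0x592F + 0x06A9 = 0x05FD8
One's-complement sum = 0x5FD8.
Checksum = ~0x5FD8 & 0xFFFF = 0xA027.

A027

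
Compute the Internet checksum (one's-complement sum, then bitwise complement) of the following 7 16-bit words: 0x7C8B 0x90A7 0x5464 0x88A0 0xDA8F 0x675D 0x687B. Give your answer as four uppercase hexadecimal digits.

One's-complement addition (fold any carry out of bit 15 back into bit 0):
  0x7C8B + 0x90A7 = 0x10D32 → wrap carry → 0x0D33
  0x0D33 + 0x5464 = 0x06197
  0x6197 + 0x88A0 = 0x0EA37
  0xEA37 + 0xDA8F = 0x1C4C6 → wrap carry → 0xC4C7
  0xC4C7 + 0x675D = 0x12C24 → wrap carry → 0x2C25
  0x2C25 + 0x687B = 0x094A0
One's-complement sum = 0x94A0.
Checksum = ~0x94A0 & 0xFFFF = 0x6B5F.

6B5F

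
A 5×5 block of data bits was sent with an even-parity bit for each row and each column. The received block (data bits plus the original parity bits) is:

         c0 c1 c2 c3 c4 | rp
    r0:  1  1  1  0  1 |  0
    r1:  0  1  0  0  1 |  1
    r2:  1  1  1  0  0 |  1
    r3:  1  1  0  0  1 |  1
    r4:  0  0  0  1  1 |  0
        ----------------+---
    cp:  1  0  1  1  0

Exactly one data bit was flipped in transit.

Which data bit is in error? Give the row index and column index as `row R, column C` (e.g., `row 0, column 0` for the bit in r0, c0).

Recompute each row's even parity and compare to rp:
  r0: data parity 0, sent rp 0 → ok
  r1: data parity 0, sent rp 1 → mismatch
  r2: data parity 1, sent rp 1 → ok
  r3: data parity 1, sent rp 1 → ok
  r4: data parity 0, sent rp 0 → ok
Recompute each column's even parity and compare to cp:
  c0: data parity 1, sent cp 1 → ok
  c1: data parity 0, sent cp 0 → ok
  c2: data parity 0, sent cp 1 → mismatch
  c3: data parity 1, sent cp 1 → ok
  c4: data parity 0, sent cp 0 → ok
Exactly one row (r1) and one column (c2) fail → the flipped bit is at their intersection.

row 1, column 2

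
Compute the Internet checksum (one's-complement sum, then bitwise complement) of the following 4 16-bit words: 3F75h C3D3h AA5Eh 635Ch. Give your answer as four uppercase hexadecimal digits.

EEFB

One's-complement addition (fold any carry out of bit 15 back into bit 0):
  0x3F75 + 0xC3D3 = 0x10348 → wrap carry → 0x0349
  0x0349 + 0xAA5E = 0x0ADA7
  0xADA7 + 0x635C = 0x11103 → wrap carry → 0x1104
One's-complement sum = 0x1104.
Checksum = ~0x1104 & 0xFFFF = 0xEEFB.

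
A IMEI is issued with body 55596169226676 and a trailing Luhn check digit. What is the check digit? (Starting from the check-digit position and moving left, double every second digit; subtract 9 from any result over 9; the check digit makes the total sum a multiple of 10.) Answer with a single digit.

Partial digits right→left: 6 7 6 6 2 2 9 6 1 6 9 5 5 5
Double every second digit counting from the check-digit position (so the 1st, 3rd, 5th, ... of the partial from the right).
  doubled (with −9 where >9): 3 3 4 9 2 9 1 → sum 31
  kept as-is: 7 6 2 6 6 5 5 → sum 37
Total = 31 + 37 = 68.
Check digit = (10 − (68 mod 10)) mod 10 = 2.

2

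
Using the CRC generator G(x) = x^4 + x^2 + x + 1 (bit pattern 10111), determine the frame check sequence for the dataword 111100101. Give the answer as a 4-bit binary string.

1001

Append 4 zeros: 1111001010000. Divide by 10111 (XOR where the leading bit is 1):
  pos 0: 11110 XOR 10111 = 01001
  pos 1: 10010 XOR 10111 = 00101
  pos 3: 10110 XOR 10111 = 00001
  pos 7: 11000 XOR 10111 = 01111
  pos 8: 11110 XOR 10111 = 01001
Remainder (last 4 bits) = 1001. This is the CRC / FCS.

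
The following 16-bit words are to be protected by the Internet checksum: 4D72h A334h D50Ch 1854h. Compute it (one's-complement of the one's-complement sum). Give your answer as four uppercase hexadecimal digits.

21F8

One's-complement addition (fold any carry out of bit 15 back into bit 0):
  0x4D72 + 0xA334 = 0x0F0A6
  0xF0A6 + 0xD50C = 0x1C5B2 → wrap carry → 0xC5B3
  0xC5B3 + 0x1854 = 0x0DE07
One's-complement sum = 0xDE07.
Checksum = ~0xDE07 & 0xFFFF = 0x21F8.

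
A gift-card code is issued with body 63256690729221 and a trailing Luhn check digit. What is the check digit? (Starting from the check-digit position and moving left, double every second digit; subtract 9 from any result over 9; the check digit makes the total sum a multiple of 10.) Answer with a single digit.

Partial digits right→left: 1 2 2 9 2 7 0 9 6 6 5 2 3 6
Double every second digit counting from the check-digit position (so the 1st, 3rd, 5th, ... of the partial from the right).
  doubled (with −9 where >9): 2 4 4 0 3 1 6 → sum 20
  kept as-is: 2 9 7 9 6 2 6 → sum 41
Total = 20 + 41 = 61.
Check digit = (10 − (61 mod 10)) mod 10 = 9.

9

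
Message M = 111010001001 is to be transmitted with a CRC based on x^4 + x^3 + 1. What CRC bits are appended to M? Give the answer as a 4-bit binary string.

Append 4 zeros: 1110100010010000. Divide by 11001 (XOR where the leading bit is 1):
  pos 0: 11101 XOR 11001 = 00100
  pos 2: 10000 XOR 11001 = 01001
  pos 3: 10010 XOR 11001 = 01011
  pos 4: 10111 XOR 11001 = 01110
  pos 5: 11100 XOR 11001 = 00101
  pos 7: 10101 XOR 11001 = 01100
  pos 8: 11000 XOR 11001 = 00001
Remainder (last 4 bits) = 1000. This is the CRC / FCS.

1000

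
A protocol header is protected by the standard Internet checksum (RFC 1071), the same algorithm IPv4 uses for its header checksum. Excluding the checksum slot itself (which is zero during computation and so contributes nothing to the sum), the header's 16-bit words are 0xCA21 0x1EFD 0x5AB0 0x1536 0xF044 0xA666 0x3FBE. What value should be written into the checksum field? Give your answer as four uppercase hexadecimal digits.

D090

One's-complement addition (fold any carry out of bit 15 back into bit 0):
  0xCA21 + 0x1EFD = 0x0E91E
  0xE91E + 0x5AB0 = 0x143CE → wrap carry → 0x43CF
  0x43CF + 0x1536 = 0x05905
  0x5905 + 0xF044 = 0x14949 → wrap carry → 0x494A
  0x494A + 0xA666 = 0x0EFB0
  0xEFB0 + 0x3FBE = 0x12F6E → wrap carry → 0x2F6F
One's-complement sum = 0x2F6F.
Checksum = ~0x2F6F & 0xFFFF = 0xD090.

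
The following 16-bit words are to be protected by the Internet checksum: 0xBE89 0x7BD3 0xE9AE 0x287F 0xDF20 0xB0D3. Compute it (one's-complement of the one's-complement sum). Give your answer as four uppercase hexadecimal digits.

2380

One's-complement addition (fold any carry out of bit 15 back into bit 0):
  0xBE89 + 0x7BD3 = 0x13A5C → wrap carry → 0x3A5D
  0x3A5D + 0xE9AE = 0x1240B → wrap carry → 0x240C
  0x240C + 0x287F = 0x04C8B
  0x4C8B + 0xDF20 = 0x12BAB → wrap carry → 0x2BAC
  0x2BAC + 0xB0D3 = 0x0DC7F
One's-complement sum = 0xDC7F.
Checksum = ~0xDC7F & 0xFFFF = 0x2380.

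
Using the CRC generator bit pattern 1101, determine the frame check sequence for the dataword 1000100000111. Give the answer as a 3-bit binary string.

Append 3 zeros: 1000100000111000. Divide by 1101 (XOR where the leading bit is 1):
  pos 0: 1000 XOR 1101 = 0101
  pos 1: 1011 XOR 1101 = 0110
  pos 2: 1100 XOR 1101 = 0001
  pos 5: 1000 XOR 1101 = 0101
  pos 6: 1010 XOR 1101 = 0111
  pos 7: 1111 XOR 1101 = 0010
  pos 9: 1011 XOR 1101 = 0110
  pos 10: 1100 XOR 1101 = 0001
Remainder (last 3 bits) = 100. This is the CRC / FCS.

100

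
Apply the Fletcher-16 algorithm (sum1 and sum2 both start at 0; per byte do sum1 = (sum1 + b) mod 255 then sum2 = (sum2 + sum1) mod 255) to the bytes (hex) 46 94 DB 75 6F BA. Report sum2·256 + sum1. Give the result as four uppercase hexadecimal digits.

F556

Running sums (mod 255):
  after byte 0 (46): sum1=70, sum2=70
  after byte 1 (94): sum1=218, sum2=33
  after byte 2 (DB): sum1=182, sum2=215
  after byte 3 (75): sum1=44, sum2=4
  after byte 4 (6F): sum1=155, sum2=159
  after byte 5 (BA): sum1=86, sum2=245
Checksum = sum2·256 + sum1 = 245·256 + 86 = 62806 = 0xF556.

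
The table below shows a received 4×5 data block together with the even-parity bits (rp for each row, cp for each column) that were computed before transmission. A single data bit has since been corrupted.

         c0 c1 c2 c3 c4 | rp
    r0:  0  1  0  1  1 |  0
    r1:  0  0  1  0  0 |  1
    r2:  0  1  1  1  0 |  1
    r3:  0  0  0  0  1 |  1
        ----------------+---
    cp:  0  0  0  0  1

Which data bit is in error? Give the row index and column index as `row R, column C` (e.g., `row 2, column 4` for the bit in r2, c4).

row 0, column 4

Recompute each row's even parity and compare to rp:
  r0: data parity 1, sent rp 0 → mismatch
  r1: data parity 1, sent rp 1 → ok
  r2: data parity 1, sent rp 1 → ok
  r3: data parity 1, sent rp 1 → ok
Recompute each column's even parity and compare to cp:
  c0: data parity 0, sent cp 0 → ok
  c1: data parity 0, sent cp 0 → ok
  c2: data parity 0, sent cp 0 → ok
  c3: data parity 0, sent cp 0 → ok
  c4: data parity 0, sent cp 1 → mismatch
Exactly one row (r0) and one column (c4) fail → the flipped bit is at their intersection.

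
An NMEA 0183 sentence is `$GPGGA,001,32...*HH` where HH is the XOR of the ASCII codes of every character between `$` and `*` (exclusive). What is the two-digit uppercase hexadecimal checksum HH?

48

XOR the ASCII codes of the payload characters:
  'G' = 0x47 → acc = 0x47
  'P' = 0x50 → acc = 0x17
  'G' = 0x47 → acc = 0x50
  'G' = 0x47 → acc = 0x17
  'A' = 0x41 → acc = 0x56
  ',' = 0x2C → acc = 0x7A
  '0' = 0x30 → acc = 0x4A
  '0' = 0x30 → acc = 0x7A
  '1' = 0x31 → acc = 0x4B
  ',' = 0x2C → acc = 0x67
  '3' = 0x33 → acc = 0x54
  '2' = 0x32 → acc = 0x66
  '.' = 0x2E → acc = 0x48
  '.' = 0x2E → acc = 0x66
  '.' = 0x2E → acc = 0x48
Checksum = 0x48.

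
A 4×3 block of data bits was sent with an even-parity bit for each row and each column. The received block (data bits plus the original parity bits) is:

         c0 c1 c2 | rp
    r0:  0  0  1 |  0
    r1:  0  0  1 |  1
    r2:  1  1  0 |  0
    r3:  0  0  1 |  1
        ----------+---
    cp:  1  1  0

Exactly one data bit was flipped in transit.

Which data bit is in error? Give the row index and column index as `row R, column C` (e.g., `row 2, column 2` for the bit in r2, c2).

row 0, column 2

Recompute each row's even parity and compare to rp:
  r0: data parity 1, sent rp 0 → mismatch
  r1: data parity 1, sent rp 1 → ok
  r2: data parity 0, sent rp 0 → ok
  r3: data parity 1, sent rp 1 → ok
Recompute each column's even parity and compare to cp:
  c0: data parity 1, sent cp 1 → ok
  c1: data parity 1, sent cp 1 → ok
  c2: data parity 1, sent cp 0 → mismatch
Exactly one row (r0) and one column (c2) fail → the flipped bit is at their intersection.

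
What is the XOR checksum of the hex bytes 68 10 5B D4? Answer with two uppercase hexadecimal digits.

F7

XOR the bytes together:
  start with 0x68
  0x68 ⊕ 0x10 = 0x78
  0x78 ⊕ 0x5B = 0x23
  0x23 ⊕ 0xD4 = 0xF7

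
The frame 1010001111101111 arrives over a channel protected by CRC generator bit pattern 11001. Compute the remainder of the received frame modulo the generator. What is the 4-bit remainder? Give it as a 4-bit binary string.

Modulo-2 division of 1010001111101111 by 11001:
  pos 0: 10100 XOR 11001 = 01101
  pos 1: 11010 XOR 11001 = 00011
  pos 4: 11111 XOR 11001 = 00110
  pos 6: 11011 XOR 11001 = 00010
  pos 9: 10011 XOR 11001 = 01010
  pos 10: 10101 XOR 11001 = 01100
  pos 11: 11001 XOR 11001 = 00000
Remainder = 0000 (zero — the frame passes the CRC check).

0000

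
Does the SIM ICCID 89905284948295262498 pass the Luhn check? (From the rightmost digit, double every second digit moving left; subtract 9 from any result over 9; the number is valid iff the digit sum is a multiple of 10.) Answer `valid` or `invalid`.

valid

From the right, keep odd positions and double even positions (subtract 9 from any doubled value over 9):
  doubled (positions 2,4,...): 9 4 4 9 7 9 7 1 9 7 → sum 66
  kept (positions 1,3,...): 8 4 6 5 2 4 4 2 0 9 → sum 44
Total = 110.
110 mod 10 = 0, so the number is valid.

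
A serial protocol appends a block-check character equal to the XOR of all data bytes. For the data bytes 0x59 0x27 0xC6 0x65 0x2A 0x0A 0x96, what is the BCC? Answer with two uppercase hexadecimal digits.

XOR the bytes together:
  start with 0x59
  0x59 ⊕ 0x27 = 0x7E
  0x7E ⊕ 0xC6 = 0xB8
  0xB8 ⊕ 0x65 = 0xDD
  0xDD ⊕ 0x2A = 0xF7
  0xF7 ⊕ 0x0A = 0xFD
  0xFD ⊕ 0x96 = 0x6B

6B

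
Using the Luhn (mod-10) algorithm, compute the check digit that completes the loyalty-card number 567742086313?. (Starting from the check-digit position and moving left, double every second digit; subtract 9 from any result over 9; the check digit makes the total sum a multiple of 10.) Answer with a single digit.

6

Partial digits right→left: 3 1 3 6 8 0 2 4 7 7 6 5
Double every second digit counting from the check-digit position (so the 1st, 3rd, 5th, ... of the partial from the right).
  doubled (with −9 where >9): 6 6 7 4 5 3 → sum 31
  kept as-is: 1 6 0 4 7 5 → sum 23
Total = 31 + 23 = 54.
Check digit = (10 − (54 mod 10)) mod 10 = 6.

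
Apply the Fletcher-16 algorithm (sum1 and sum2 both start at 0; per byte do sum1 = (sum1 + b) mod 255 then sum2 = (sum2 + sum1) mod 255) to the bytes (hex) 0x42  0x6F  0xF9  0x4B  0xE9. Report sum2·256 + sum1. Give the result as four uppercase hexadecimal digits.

Running sums (mod 255):
  after byte 0 (0x42): sum1=66, sum2=66
  after byte 1 (0x6F): sum1=177, sum2=243
  after byte 2 (0xF9): sum1=171, sum2=159
  after byte 3 (0x4B): sum1=246, sum2=150
  after byte 4 (0xE9): sum1=224, sum2=119
Checksum = sum2·256 + sum1 = 119·256 + 224 = 30688 = 0x77E0.

77E0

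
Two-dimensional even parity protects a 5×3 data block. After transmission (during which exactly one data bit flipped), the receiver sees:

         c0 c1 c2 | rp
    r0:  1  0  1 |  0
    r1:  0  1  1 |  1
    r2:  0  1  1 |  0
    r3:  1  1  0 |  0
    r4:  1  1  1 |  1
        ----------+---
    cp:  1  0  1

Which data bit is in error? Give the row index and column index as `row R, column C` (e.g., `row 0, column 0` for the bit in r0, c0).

row 1, column 2

Recompute each row's even parity and compare to rp:
  r0: data parity 0, sent rp 0 → ok
  r1: data parity 0, sent rp 1 → mismatch
  r2: data parity 0, sent rp 0 → ok
  r3: data parity 0, sent rp 0 → ok
  r4: data parity 1, sent rp 1 → ok
Recompute each column's even parity and compare to cp:
  c0: data parity 1, sent cp 1 → ok
  c1: data parity 0, sent cp 0 → ok
  c2: data parity 0, sent cp 1 → mismatch
Exactly one row (r1) and one column (c2) fail → the flipped bit is at their intersection.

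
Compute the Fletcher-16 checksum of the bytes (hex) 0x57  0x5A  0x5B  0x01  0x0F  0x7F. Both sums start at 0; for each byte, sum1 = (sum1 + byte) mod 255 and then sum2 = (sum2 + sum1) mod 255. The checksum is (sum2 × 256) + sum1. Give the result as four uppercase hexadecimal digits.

Running sums (mod 255):
  after byte 0 (0x57): sum1=87, sum2=87
  after byte 1 (0x5A): sum1=177, sum2=9
  after byte 2 (0x5B): sum1=13, sum2=22
  after byte 3 (0x01): sum1=14, sum2=36
  after byte 4 (0x0F): sum1=29, sum2=65
  after byte 5 (0x7F): sum1=156, sum2=221
Checksum = sum2·256 + sum1 = 221·256 + 156 = 56732 = 0xDD9C.

DD9C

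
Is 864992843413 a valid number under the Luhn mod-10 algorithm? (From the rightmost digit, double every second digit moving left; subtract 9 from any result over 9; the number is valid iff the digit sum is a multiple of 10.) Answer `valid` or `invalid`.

From the right, keep odd positions and double even positions (subtract 9 from any doubled value over 9):
  doubled (positions 2,4,...): 2 6 7 9 8 7 → sum 39
  kept (positions 1,3,...): 3 4 4 2 9 6 → sum 28
Total = 67.
67 mod 10 = 7, so the number is invalid.

invalid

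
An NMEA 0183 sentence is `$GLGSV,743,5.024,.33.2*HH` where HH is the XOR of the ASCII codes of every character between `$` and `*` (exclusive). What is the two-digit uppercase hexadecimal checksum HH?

XOR the ASCII codes of the payload characters:
  'G' = 0x47 → acc = 0x47
  'L' = 0x4C → acc = 0x0B
  'G' = 0x47 → acc = 0x4C
  'S' = 0x53 → acc = 0x1F
  'V' = 0x56 → acc = 0x49
  ',' = 0x2C → acc = 0x65
  '7' = 0x37 → acc = 0x52
  '4' = 0x34 → acc = 0x66
  '3' = 0x33 → acc = 0x55
  ',' = 0x2C → acc = 0x79
  '5' = 0x35 → acc = 0x4C
  '.' = 0x2E → acc = 0x62
  '0' = 0x30 → acc = 0x52
  '2' = 0x32 → acc = 0x60
  '4' = 0x34 → acc = 0x54
  ',' = 0x2C → acc = 0x78
  '.' = 0x2E → acc = 0x56
  '3' = 0x33 → acc = 0x65
  '3' = 0x33 → acc = 0x56
  '.' = 0x2E → acc = 0x78
  '2' = 0x32 → acc = 0x4A
Checksum = 0x4A.

4A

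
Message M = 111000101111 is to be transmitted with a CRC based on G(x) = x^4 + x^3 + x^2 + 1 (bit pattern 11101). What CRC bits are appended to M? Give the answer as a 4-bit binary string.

Append 4 zeros: 1110001011110000. Divide by 11101 (XOR where the leading bit is 1):
  pos 0: 11100 XOR 11101 = 00001
  pos 4: 10101 XOR 11101 = 01000
  pos 5: 10001 XOR 11101 = 01100
  pos 6: 11001 XOR 11101 = 00100
  pos 8: 10010 XOR 11101 = 01111
  pos 9: 11110 XOR 11101 = 00011
Remainder (last 4 bits) = 1100. This is the CRC / FCS.

1100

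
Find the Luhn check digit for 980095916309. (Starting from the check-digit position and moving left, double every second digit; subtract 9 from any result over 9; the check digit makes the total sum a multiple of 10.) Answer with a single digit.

2

Partial digits right→left: 9 0 3 6 1 9 5 9 0 0 8 9
Double every second digit counting from the check-digit position (so the 1st, 3rd, 5th, ... of the partial from the right).
  doubled (with −9 where >9): 9 6 2 1 0 7 → sum 25
  kept as-is: 0 6 9 9 0 9 → sum 33
Total = 25 + 33 = 58.
Check digit = (10 − (58 mod 10)) mod 10 = 2.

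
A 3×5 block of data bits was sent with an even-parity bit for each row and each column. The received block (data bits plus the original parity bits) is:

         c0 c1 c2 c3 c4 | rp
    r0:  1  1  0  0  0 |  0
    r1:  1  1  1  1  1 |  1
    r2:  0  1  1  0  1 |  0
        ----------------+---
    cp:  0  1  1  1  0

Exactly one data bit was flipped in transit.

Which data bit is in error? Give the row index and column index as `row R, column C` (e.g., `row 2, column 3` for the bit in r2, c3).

Recompute each row's even parity and compare to rp:
  r0: data parity 0, sent rp 0 → ok
  r1: data parity 1, sent rp 1 → ok
  r2: data parity 1, sent rp 0 → mismatch
Recompute each column's even parity and compare to cp:
  c0: data parity 0, sent cp 0 → ok
  c1: data parity 1, sent cp 1 → ok
  c2: data parity 0, sent cp 1 → mismatch
  c3: data parity 1, sent cp 1 → ok
  c4: data parity 0, sent cp 0 → ok
Exactly one row (r2) and one column (c2) fail → the flipped bit is at their intersection.

row 2, column 2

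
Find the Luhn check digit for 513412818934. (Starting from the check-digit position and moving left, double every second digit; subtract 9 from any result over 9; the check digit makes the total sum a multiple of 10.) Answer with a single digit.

9

Partial digits right→left: 4 3 9 8 1 8 2 1 4 3 1 5
Double every second digit counting from the check-digit position (so the 1st, 3rd, 5th, ... of the partial from the right).
  doubled (with −9 where >9): 8 9 2 4 8 2 → sum 33
  kept as-is: 3 8 8 1 3 5 → sum 28
Total = 33 + 28 = 61.
Check digit = (10 − (61 mod 10)) mod 10 = 9.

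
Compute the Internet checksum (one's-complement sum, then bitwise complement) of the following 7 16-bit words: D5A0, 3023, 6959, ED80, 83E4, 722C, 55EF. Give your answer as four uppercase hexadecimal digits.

5761

One's-complement addition (fold any carry out of bit 15 back into bit 0):
  0xD5A0 + 0x3023 = 0x105C3 → wrap carry → 0x05C4
  0x05C4 + 0x6959 = 0x06F1D
  0x6F1D + 0xED80 = 0x15C9D → wrap carry → 0x5C9E
  0x5C9E + 0x83E4 = 0x0E082
  0xE082 + 0x722C = 0x152AE → wrap carry → 0x52AF
  0x52AF + 0x55EF = 0x0A89E
One's-complement sum = 0xA89E.
Checksum = ~0xA89E & 0xFFFF = 0x5761.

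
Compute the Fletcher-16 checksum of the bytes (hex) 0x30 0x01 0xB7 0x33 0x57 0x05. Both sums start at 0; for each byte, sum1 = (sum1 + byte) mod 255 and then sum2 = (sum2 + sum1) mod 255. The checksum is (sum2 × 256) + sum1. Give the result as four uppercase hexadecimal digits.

Running sums (mod 255):
  after byte 0 (0x30): sum1=48, sum2=48
  after byte 1 (0x01): sum1=49, sum2=97
  after byte 2 (0xB7): sum1=232, sum2=74
  after byte 3 (0x33): sum1=28, sum2=102
  after byte 4 (0x57): sum1=115, sum2=217
  after byte 5 (0x05): sum1=120, sum2=82
Checksum = sum2·256 + sum1 = 82·256 + 120 = 21112 = 0x5278.

5278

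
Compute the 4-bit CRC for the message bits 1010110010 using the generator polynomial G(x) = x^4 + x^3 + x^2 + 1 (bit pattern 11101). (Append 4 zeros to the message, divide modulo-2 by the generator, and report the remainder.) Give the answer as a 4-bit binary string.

Append 4 zeros: 10101100100000. Divide by 11101 (XOR where the leading bit is 1):
  pos 0: 10101 XOR 11101 = 01000
  pos 1: 10001 XOR 11101 = 01100
  pos 2: 11000 XOR 11101 = 00101
  pos 4: 10101 XOR 11101 = 01000
  pos 5: 10000 XOR 11101 = 01101
  pos 6: 11010 XOR 11101 = 00111
  pos 8: 11100 XOR 11101 = 00001
Remainder (last 4 bits) = 0010. This is the CRC / FCS.

0010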